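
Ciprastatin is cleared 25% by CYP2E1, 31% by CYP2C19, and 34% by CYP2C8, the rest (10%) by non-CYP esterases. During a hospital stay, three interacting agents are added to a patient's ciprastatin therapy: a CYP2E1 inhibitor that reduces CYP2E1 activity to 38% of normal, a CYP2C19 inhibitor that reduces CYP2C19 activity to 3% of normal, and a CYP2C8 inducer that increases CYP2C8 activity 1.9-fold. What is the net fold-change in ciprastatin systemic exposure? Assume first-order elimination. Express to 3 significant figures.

The CYP2E1 pathway (25% of clearance) drops to 0.38× activity: 0.25 × 0.38 = 0.095.
The CYP2C19 pathway (31% of clearance) drops to 0.03× activity: 0.31 × 0.03 = 0.0093.
The CYP2C8 pathway (34% of clearance) rises to 1.9× activity: 0.34 × 1.9 = 0.646.
The remaining 10% of clearance is unaffected.
Relative clearance = 0.095 + 0.0093 + 0.646 + 0.1 = 0.8503.
Systemic exposure ∝ 1/CL: fold-change = 1 / 0.8503 = 1.18.

1.18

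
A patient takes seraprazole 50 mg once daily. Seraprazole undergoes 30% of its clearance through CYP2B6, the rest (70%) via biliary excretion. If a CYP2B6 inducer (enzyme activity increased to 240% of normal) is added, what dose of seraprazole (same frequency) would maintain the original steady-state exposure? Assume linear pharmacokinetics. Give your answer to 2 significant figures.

71 mg

The CYP2B6 pathway (30% of clearance) increases to 2.4× activity: 0.3 × 2.4 = 0.72.
The remaining 70% of clearance is unaffected.
CL_new/CL_old = 0.72 + 0.7 = 1.42.
Css,avg = (dose rate)/CL, so holding Css fixed requires dose ∝ CL: 50 × 1.42 = 71 mg.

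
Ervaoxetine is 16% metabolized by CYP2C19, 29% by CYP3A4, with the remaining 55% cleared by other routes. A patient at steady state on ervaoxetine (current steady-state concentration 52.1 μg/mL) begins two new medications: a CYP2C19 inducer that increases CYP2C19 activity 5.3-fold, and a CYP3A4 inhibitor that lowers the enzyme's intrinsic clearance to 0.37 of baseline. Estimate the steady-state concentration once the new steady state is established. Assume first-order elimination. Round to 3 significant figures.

34.6 μg/mL

The CYP2C19 pathway (16% of clearance) rises to 5.3× activity: 0.16 × 5.3 = 0.848.
The CYP3A4 pathway (29% of clearance) is reduced to 0.37× activity: 0.29 × 0.37 = 0.1073.
The remaining 55% of clearance is unaffected.
Relative clearance = 0.848 + 0.1073 + 0.55 = 1.5053.
Steady-state concentration ∝ 1/CL: new value = 52.1 / 1.5053 = 34.6 μg/mL.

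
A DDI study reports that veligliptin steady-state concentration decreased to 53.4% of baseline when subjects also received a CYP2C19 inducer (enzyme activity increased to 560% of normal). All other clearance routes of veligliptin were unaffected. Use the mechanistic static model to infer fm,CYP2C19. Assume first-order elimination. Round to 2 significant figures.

Let x = fm,CYP2C19. Because steady-state concentration ∝ 1/CL, relative clearance rose to 1/0.534 = 1.873.
Only the CYP2C19 route changed, so 1.873 = x·5.6 + (1 − x), giving x = 0.19.

0.19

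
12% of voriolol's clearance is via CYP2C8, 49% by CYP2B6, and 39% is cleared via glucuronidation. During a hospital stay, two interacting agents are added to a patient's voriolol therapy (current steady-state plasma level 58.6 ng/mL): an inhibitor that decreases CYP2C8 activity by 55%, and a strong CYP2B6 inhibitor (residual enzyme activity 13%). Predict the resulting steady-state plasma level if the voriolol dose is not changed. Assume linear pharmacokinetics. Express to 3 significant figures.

115 ng/mL

The CYP2C8 pathway (12% of clearance) falls to 0.45× activity: 0.12 × 0.45 = 0.054.
The CYP2B6 pathway (49% of clearance) is reduced to 0.13× activity: 0.49 × 0.13 = 0.0637.
The remaining 39% of clearance is unaffected.
Relative clearance = 0.054 + 0.0637 + 0.39 = 0.5077.
Dividing the baseline by the relative clearance: 58.6 / 0.5077 = 115 ng/mL.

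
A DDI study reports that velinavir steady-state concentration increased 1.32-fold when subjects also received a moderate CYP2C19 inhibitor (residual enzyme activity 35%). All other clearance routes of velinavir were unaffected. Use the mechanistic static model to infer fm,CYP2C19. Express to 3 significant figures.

Write x for the fraction cleared via CYP2C19. The observed steady-state concentration change means clearance fell to 1/1.32 = 0.7576 of baseline.
Setting x·0.35 + (1 − x) = 0.7576 and solving: x = (0.7576 − 1)/(0.35 − 1) = 0.373.

0.373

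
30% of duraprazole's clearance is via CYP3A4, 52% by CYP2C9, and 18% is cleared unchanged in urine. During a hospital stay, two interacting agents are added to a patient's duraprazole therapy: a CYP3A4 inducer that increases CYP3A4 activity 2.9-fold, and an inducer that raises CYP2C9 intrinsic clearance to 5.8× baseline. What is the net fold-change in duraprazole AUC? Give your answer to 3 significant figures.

The CYP3A4 pathway (30% of clearance) is boosted to 2.9× activity: 0.3 × 2.9 = 0.87.
The CYP2C9 pathway (52% of clearance) increases to 5.8× activity: 0.52 × 5.8 = 3.016.
Non-CYP routes (18%) are unchanged.
CL_new/CL_old = 0.87 + 3.016 + 0.18 = 4.066.
Net AUC ratio = 1 / 4.066 = 0.246.

0.246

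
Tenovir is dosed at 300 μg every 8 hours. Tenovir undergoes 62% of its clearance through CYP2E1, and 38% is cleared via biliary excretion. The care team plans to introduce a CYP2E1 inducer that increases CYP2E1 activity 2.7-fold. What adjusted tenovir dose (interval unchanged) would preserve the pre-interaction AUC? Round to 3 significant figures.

The CYP2E1 pathway (62% of clearance) rises to 2.7× activity: 0.62 × 2.7 = 1.674.
Non-CYP routes (38%) are unchanged.
CL_new/CL_old = 1.674 + 0.38 = 2.054.
Exposure is unchanged when dose changes in proportion to clearance. New dose = 300 μg × 2.054 = 616 μg.

616 μg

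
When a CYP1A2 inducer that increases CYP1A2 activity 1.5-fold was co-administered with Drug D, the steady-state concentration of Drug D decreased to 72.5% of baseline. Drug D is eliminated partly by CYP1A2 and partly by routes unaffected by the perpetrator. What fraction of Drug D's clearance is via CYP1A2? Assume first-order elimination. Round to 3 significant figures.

CL'/CL = 1 / 0.725 = 1.379
1.5·fm + (1 − fm) = 1.379
fm = (1.379 − 1) / (1.5 − 1) = 0.759

0.759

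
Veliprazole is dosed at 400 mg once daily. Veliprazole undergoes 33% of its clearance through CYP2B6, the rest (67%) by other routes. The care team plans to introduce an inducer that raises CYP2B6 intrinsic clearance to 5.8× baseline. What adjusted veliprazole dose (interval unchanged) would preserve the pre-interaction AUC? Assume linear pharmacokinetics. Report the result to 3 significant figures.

1.03 × 10³ mg

CYP2B6: 0.33 × 5.8 = 1.914
Other: 0.67 (unchanged)
Relative clearance = 1.914 + 0.67 = 2.584.
Exposure is unchanged when dose changes in proportion to clearance. New dose = 400 mg × 2.584 = 1.03 × 10³ mg.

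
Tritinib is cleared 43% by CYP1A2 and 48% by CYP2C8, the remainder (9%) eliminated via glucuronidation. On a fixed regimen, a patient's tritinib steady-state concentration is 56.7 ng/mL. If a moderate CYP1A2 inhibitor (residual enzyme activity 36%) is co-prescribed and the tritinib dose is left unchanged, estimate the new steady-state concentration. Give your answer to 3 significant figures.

The CYP1A2 pathway (43% of clearance) falls to 0.36× activity: 0.43 × 0.36 = 0.1548.
CYP2C8 (48%) and the residual 9% are unaffected.
Relative clearance = 0.1548 + 0.48 + 0.09 = 0.7248.
Steady-state concentration ∝ 1/CL, so new value = 56.7 / 0.7248 = 78.2 ng/mL.

78.2 ng/mL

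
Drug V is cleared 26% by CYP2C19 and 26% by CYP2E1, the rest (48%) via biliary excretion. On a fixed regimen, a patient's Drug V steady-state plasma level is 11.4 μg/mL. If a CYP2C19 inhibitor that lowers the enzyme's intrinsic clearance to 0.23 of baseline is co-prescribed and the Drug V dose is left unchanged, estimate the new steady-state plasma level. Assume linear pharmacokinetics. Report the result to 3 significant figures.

14.3 μg/mL

The CYP2C19 pathway (26% of clearance) drops to 0.23× activity: 0.26 × 0.23 = 0.0598.
CYP2E1 (26%) and the residual 48% are unaffected.
CL_new/CL_old = 0.0598 + 0.26 + 0.48 = 0.7998.
With dosing unchanged, steady-state plasma level scales as 1/CL: 11.4 / 0.7998 = 14.3 μg/mL.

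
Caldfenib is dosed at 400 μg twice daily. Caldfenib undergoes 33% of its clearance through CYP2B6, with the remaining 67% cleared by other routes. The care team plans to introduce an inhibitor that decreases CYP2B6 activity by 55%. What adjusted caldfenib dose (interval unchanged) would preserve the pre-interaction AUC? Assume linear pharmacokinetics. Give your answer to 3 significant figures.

The CYP2B6 pathway (33% of clearance) falls to 0.45× activity: 0.33 × 0.45 = 0.1485.
The remaining 67% of clearance is unaffected.
Relative clearance = 0.1485 + 0.67 = 0.8185.
Css,avg = (dose rate)/CL, so holding Css fixed requires dose ∝ CL: 400 × 0.8185 = 327 μg.

327 μg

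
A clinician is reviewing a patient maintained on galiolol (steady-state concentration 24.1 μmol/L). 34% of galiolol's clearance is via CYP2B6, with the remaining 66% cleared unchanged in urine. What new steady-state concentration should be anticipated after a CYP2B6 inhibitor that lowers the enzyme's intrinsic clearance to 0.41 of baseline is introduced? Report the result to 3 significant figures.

30.1 μmol/L

CYP2B6: 0.34 × 0.41 = 0.1394
Other: 0.66 (unchanged)
CL_new/CL_old = 0.1394 + 0.66 = 0.7994.
Steady-state concentration ∝ 1/CL, so new value = 24.1 / 0.7994 = 30.1 μmol/L.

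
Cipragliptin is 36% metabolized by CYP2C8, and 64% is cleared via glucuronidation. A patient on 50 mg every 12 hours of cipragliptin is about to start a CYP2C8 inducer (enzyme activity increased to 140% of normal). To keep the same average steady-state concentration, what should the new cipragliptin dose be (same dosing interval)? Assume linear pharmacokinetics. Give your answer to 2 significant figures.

57 mg

CYP2C8: 0.36 × 1.4 = 0.504
Other: 0.64 (unchanged)
CL_new/CL_old = 0.504 + 0.64 = 1.144.
Exposure is unchanged when dose changes in proportion to clearance. New dose = 50 mg × 1.144 = 57 mg.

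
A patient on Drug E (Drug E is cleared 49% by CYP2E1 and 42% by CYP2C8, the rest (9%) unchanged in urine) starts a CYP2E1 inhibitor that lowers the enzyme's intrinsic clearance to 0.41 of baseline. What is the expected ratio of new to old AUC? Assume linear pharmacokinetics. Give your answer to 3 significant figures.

1.41

CYP2E1: 0.49 × 0.41 = 0.2009
CYP2C8: 0.42 (unchanged)
Other: 0.09 (unchanged)
Relative clearance = 0.2009 + 0.42 + 0.09 = 0.7109.
AUC is inversely proportional to clearance, so the fold-change is 1 / 0.7109 = 1.41.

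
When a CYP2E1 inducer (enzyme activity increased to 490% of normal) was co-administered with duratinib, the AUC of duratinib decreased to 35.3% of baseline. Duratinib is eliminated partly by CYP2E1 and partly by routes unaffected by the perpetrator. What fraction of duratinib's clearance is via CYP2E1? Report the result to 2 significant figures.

Let x = fm,CYP2E1. Because AUC ∝ 1/CL, relative clearance rose to 1/0.353 = 2.833.
Only the CYP2E1 route changed, so 2.833 = x·4.9 + (1 − x), giving x = 0.47.

0.47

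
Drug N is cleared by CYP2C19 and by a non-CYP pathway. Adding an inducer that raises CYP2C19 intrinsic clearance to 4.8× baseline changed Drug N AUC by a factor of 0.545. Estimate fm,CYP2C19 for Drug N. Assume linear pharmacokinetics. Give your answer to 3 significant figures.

0.220

Write x for the fraction cleared via CYP2C19. The observed AUC change means clearance rose to 1/0.545 = 1.835 of baseline.
Only the CYP2C19 route changed, so 1.835 = x·4.8 + (1 − x), giving x = 0.220.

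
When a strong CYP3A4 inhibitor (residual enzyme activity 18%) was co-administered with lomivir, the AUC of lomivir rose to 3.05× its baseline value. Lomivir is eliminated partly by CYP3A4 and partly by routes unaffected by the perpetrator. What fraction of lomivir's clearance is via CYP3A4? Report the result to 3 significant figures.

0.820

CL'/CL = 1 / 3.05 = 0.3279
0.18·fm + (1 − fm) = 0.3279
fm = (0.3279 − 1) / (0.18 − 1) = 0.820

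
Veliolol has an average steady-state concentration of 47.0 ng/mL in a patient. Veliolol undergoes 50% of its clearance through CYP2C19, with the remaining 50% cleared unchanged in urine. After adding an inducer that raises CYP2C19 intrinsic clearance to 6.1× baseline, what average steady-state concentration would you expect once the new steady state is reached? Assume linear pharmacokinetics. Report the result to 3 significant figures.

CYP2C19: 0.5 × 6.1 = 3.05
Other: 0.5 (unchanged)
New clearance relative to baseline: 3.05 + 0.5 = 3.55.
Average steady-state concentration ∝ 1/CL, so new value = 47.0 / 3.55 = 13.2 ng/mL.

13.2 ng/mL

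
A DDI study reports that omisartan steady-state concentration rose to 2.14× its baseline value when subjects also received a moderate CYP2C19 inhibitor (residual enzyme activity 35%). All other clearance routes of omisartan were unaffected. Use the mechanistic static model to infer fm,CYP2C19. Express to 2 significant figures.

0.82

Write x for the fraction cleared via CYP2C19. The observed steady-state concentration change means clearance fell to 1/2.14 = 0.4673 of baseline.
Setting x·0.35 + (1 − x) = 0.4673 and solving: x = (0.4673 − 1)/(0.35 − 1) = 0.82.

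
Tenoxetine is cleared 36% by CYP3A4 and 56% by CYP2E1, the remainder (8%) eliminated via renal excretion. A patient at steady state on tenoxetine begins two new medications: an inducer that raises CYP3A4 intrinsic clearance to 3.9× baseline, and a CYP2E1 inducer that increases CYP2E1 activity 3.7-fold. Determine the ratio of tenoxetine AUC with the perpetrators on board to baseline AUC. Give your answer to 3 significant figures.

0.281

CYP3A4: 0.36 × 3.9 = 1.404
CYP2E1: 0.56 × 3.7 = 2.072
Other: 0.08 (unchanged)
CL_new/CL_old = 1.404 + 2.072 + 0.08 = 3.556.
AUC ∝ 1/CL: fold-change = 1 / 3.556 = 0.281.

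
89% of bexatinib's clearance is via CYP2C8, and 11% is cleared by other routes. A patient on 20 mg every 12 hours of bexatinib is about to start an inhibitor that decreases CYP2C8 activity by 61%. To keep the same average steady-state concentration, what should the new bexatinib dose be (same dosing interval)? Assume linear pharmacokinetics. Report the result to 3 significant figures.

CYP2C8: 0.89 × 0.39 = 0.3471
Other: 0.11 (unchanged)
CL_new/CL_old = 0.3471 + 0.11 = 0.4571.
To maintain the same steady-state level, dose must scale with clearance: new dose = 20 × 0.4571 = 9.14 mg.

9.14 mg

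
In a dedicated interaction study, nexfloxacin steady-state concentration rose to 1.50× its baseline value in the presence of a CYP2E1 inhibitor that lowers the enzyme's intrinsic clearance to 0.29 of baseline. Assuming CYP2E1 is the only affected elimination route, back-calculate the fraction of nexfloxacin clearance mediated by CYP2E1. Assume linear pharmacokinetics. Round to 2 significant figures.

Write x for the fraction cleared via CYP2E1. The observed steady-state concentration change means clearance fell to 1/1.50 = 0.6667 of baseline.
Setting x·0.29 + (1 − x) = 0.6667 and solving: x = (0.6667 − 1)/(0.29 − 1) = 0.47.

0.47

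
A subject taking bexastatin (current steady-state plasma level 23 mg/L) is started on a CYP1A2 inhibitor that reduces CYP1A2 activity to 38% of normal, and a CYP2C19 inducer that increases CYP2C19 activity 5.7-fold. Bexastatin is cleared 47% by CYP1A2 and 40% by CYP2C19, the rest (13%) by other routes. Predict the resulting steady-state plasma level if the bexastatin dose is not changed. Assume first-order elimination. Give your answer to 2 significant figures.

8.9 mg/L

CYP1A2: 0.47 × 0.38 = 0.1786
CYP2C19: 0.4 × 5.7 = 2.28
Other: 0.13 (unchanged)
Relative clearance = 0.1786 + 2.28 + 0.13 = 2.5886.
New steady-state plasma level = 23 / 2.5886 = 8.9 mg/L (concentration scales inversely with clearance).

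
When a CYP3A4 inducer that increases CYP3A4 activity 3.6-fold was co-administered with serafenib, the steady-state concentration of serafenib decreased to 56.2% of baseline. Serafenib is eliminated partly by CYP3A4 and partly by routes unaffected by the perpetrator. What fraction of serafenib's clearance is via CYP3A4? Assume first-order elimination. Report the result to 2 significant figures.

CL'/CL = 1 / 0.562 = 1.779
3.6·fm + (1 − fm) = 1.779
fm = (1.779 − 1) / (3.6 − 1) = 0.30

0.30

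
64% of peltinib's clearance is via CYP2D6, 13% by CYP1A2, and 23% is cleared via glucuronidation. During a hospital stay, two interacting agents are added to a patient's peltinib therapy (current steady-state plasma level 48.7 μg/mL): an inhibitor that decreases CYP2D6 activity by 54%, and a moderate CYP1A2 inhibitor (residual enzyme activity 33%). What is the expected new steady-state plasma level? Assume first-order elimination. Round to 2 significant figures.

The CYP2D6 pathway (64% of clearance) drops to 0.46× activity: 0.64 × 0.46 = 0.2944.
The CYP1A2 pathway (13% of clearance) drops to 0.33× activity: 0.13 × 0.33 = 0.0429.
Non-CYP routes (23%) are unchanged.
CL_new/CL_old = 0.2944 + 0.0429 + 0.23 = 0.5673.
New steady-state plasma level = 48.7 / 0.5673 = 86 μg/mL (concentration scales inversely with clearance).

86 μg/mL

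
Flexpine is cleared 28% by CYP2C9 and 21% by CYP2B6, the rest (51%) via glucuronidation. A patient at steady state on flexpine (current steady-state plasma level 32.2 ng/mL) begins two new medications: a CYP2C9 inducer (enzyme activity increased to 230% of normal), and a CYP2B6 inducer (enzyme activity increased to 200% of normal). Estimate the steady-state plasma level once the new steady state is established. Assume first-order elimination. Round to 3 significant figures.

The CYP2C9 pathway (28% of clearance) is boosted to 2.3× activity: 0.28 × 2.3 = 0.644.
The CYP2B6 pathway (21% of clearance) is boosted to 2× activity: 0.21 × 2 = 0.42.
Non-CYP routes (51%) are unchanged.
CL_new/CL_old = 0.644 + 0.42 + 0.51 = 1.574.
Dividing the baseline by the relative clearance: 32.2 / 1.574 = 20.5 ng/mL.

20.5 ng/mL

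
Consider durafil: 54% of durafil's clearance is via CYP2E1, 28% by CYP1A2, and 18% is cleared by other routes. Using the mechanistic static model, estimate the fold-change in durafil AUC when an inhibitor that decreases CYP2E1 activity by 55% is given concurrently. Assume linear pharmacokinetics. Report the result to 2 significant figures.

CYP2E1: 0.54 × 0.45 = 0.243
CYP1A2: 0.28 (unchanged)
Other: 0.18 (unchanged)
Relative clearance = 0.243 + 0.28 + 0.18 = 0.703.
AUC is inversely proportional to clearance, so the fold-change is 1 / 0.703 = 1.4.

1.4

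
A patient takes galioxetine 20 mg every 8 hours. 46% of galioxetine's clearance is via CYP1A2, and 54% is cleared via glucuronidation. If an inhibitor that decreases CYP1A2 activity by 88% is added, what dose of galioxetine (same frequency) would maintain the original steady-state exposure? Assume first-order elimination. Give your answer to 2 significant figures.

CYP1A2: 0.46 × 0.12 = 0.0552
Other: 0.54 (unchanged)
Relative clearance = 0.0552 + 0.54 = 0.5952.
Exposure is unchanged when dose changes in proportion to clearance. New dose = 20 mg × 0.5952 = 12 mg.

12 mg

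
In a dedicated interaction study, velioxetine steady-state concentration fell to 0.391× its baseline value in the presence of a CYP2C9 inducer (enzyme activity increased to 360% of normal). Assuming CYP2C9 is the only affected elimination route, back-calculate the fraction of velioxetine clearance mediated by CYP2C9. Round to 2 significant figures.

Call the CYP2C9 fraction fm. After the interaction, CL_new/CL_old = fm × 3.6 + (1 − fm).
Steady-state concentration ratio = 1 / (new CL fraction), so new CL fraction = 1 / 0.391 = 2.558.
fm × 3.6 + 1 − fm = 2.558  ⇒  fm × (3.6 − 1) = 1.558  ⇒  fm = 0.60.

0.60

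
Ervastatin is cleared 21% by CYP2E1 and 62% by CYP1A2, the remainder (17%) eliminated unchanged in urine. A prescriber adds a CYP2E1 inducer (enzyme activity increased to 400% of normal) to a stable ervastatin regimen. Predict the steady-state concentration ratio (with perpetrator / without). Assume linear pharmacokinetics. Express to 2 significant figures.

0.61

CYP2E1: 0.21 × 4 = 0.84
CYP1A2: 0.62 (unchanged)
Other: 0.17 (unchanged)
CL_new/CL_old = 0.84 + 0.62 + 0.17 = 1.63.
Steady-state concentration is inversely proportional to clearance, so the fold-change is 1 / 1.63 = 0.61.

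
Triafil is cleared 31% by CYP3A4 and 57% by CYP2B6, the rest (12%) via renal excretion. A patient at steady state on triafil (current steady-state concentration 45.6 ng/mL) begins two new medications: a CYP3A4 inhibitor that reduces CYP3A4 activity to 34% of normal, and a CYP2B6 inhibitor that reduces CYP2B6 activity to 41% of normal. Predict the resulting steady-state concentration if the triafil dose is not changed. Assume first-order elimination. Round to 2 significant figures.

The CYP3A4 pathway (31% of clearance) drops to 0.34× activity: 0.31 × 0.34 = 0.1054.
The CYP2B6 pathway (57% of clearance) is reduced to 0.41× activity: 0.57 × 0.41 = 0.2337.
Non-CYP routes (12%) are unchanged.
New clearance relative to baseline: 0.1054 + 0.2337 + 0.12 = 0.4591.
Steady-state concentration ∝ 1/CL: new value = 45.6 / 0.4591 = 99 ng/mL.

99 ng/mL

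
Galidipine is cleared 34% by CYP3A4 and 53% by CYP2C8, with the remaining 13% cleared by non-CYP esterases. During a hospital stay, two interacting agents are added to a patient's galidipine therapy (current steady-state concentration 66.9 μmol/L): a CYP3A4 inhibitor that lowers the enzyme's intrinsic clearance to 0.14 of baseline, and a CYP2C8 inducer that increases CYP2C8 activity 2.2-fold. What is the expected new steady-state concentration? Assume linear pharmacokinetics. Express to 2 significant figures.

The CYP3A4 pathway (34% of clearance) drops to 0.14× activity: 0.34 × 0.14 = 0.0476.
The CYP2C8 pathway (53% of clearance) increases to 2.2× activity: 0.53 × 2.2 = 1.166.
The remaining 13% of clearance is unaffected.
New clearance relative to baseline: 0.0476 + 1.166 + 0.13 = 1.3436.
New steady-state concentration = 66.9 / 1.3436 = 50 μmol/L (concentration scales inversely with clearance).

50 μmol/L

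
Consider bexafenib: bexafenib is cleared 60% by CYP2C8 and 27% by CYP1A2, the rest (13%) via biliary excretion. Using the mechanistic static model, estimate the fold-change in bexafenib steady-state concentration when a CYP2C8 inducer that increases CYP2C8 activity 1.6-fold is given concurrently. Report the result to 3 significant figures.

The CYP2C8 pathway (60% of clearance) increases to 1.6× activity: 0.6 × 1.6 = 0.96.
CYP1A2 (27%) and the residual 13% are unaffected.
Relative clearance = 0.96 + 0.27 + 0.13 = 1.36.
Since steady-state concentration ∝ 1/CL, the ratio is 1 / 1.36 = 0.735.

0.735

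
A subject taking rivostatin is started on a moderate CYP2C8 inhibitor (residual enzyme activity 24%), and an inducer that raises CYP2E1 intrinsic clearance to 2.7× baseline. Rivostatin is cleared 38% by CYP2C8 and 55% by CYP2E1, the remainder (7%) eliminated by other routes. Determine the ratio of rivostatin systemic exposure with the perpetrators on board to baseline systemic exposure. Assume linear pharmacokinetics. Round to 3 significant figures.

The CYP2C8 pathway (38% of clearance) falls to 0.24× activity: 0.38 × 0.24 = 0.0912.
The CYP2E1 pathway (55% of clearance) increases to 2.7× activity: 0.55 × 2.7 = 1.485.
Non-CYP routes (7%) are unchanged.
New clearance relative to baseline: 0.0912 + 1.485 + 0.07 = 1.6462.
Systemic exposure ∝ 1/CL: fold-change = 1 / 1.6462 = 0.607.

0.607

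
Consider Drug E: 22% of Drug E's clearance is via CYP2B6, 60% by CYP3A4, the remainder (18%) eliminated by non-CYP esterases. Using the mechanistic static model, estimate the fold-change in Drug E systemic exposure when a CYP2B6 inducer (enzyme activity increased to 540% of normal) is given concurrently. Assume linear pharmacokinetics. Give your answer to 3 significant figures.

0.508

The CYP2B6 pathway (22% of clearance) rises to 5.4× activity: 0.22 × 5.4 = 1.188.
CYP3A4 (60%) and the residual 18% are unaffected.
New clearance relative to baseline: 1.188 + 0.6 + 0.18 = 1.968.
Systemic exposure is inversely proportional to clearance, so the fold-change is 1 / 1.968 = 0.508.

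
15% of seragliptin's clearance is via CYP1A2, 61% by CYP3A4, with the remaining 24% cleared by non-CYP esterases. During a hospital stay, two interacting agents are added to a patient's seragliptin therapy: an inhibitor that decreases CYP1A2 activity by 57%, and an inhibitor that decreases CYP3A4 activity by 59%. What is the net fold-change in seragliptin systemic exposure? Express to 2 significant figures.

1.8

The CYP1A2 pathway (15% of clearance) drops to 0.43× activity: 0.15 × 0.43 = 0.0645.
The CYP3A4 pathway (61% of clearance) falls to 0.41× activity: 0.61 × 0.41 = 0.2501.
The remaining 24% of clearance is unaffected.
New clearance relative to baseline: 0.0645 + 0.2501 + 0.24 = 0.5546.
Systemic exposure ∝ 1/CL: fold-change = 1 / 0.5546 = 1.8.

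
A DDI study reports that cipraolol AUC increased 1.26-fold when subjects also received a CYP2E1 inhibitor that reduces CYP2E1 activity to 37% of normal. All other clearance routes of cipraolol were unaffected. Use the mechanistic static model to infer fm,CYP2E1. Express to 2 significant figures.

0.33

Let fm be the CYP2E1 fraction. New clearance relative to baseline = fm × 0.37 + (1 − fm).
AUC ratio = 1 / (new CL fraction), so new CL fraction = 1 / 1.26 = 0.7937.
fm × 0.37 + 1 − fm = 0.7937  ⇒  fm × (0.37 − 1) = −0.2063  ⇒  fm = 0.33.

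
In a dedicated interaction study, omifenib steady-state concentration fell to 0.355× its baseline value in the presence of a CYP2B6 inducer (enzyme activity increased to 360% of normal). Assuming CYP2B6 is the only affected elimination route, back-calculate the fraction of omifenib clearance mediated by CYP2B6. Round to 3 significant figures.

0.699

Write x for the fraction cleared via CYP2B6. The observed steady-state concentration change means clearance rose to 1/0.355 = 2.817 of baseline.
Setting x·3.6 + (1 − x) = 2.817 and solving: x = (2.817 − 1)/(3.6 − 1) = 0.699.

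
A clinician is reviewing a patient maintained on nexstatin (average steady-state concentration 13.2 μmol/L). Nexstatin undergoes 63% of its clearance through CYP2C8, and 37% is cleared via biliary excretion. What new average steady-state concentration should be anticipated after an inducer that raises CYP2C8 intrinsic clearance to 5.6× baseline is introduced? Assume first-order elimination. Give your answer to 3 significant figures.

3.39 μmol/L

The CYP2C8 pathway (63% of clearance) is boosted to 5.6× activity: 0.63 × 5.6 = 3.528.
Non-CYP routes (37%) are unchanged.
New clearance relative to baseline: 3.528 + 0.37 = 3.898.
New average steady-state concentration = baseline ÷ relative clearance = 13.2 / 3.898 = 3.39 μmol/L.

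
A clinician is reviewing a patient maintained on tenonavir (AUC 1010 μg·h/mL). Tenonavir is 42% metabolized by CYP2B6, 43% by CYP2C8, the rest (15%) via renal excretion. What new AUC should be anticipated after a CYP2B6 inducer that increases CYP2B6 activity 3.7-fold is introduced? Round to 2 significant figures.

CYP2B6: 0.42 × 3.7 = 1.554
CYP2C8: 0.43 (unchanged)
Other: 0.15 (unchanged)
CL_new/CL_old = 1.554 + 0.43 + 0.15 = 2.134.
AUC ∝ 1/CL, so new value = 1010 / 2.134 = 4.7 × 10² μg·h/mL.

4.7 × 10² μg·h/mL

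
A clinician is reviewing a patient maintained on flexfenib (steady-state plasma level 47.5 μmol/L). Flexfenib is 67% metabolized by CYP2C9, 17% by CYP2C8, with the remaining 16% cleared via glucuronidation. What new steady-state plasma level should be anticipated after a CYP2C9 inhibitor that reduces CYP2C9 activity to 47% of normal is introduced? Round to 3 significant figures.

The CYP2C9 pathway (67% of clearance) falls to 0.47× activity: 0.67 × 0.47 = 0.3149.
CYP2C8 (17%) and the residual 16% are unaffected.
New clearance relative to baseline: 0.3149 + 0.17 + 0.16 = 0.6449.
With dosing unchanged, steady-state plasma level scales as 1/CL: 47.5 / 0.6449 = 73.7 μmol/L.

73.7 μmol/L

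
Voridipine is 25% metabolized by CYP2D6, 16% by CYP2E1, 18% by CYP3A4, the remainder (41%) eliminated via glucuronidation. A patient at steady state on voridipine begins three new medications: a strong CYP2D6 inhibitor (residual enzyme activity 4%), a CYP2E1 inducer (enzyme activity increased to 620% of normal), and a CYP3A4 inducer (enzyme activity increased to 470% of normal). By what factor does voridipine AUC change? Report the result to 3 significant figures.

0.443

The CYP2D6 pathway (25% of clearance) drops to 0.04× activity: 0.25 × 0.04 = 0.01.
The CYP2E1 pathway (16% of clearance) is boosted to 6.2× activity: 0.16 × 6.2 = 0.992.
The CYP3A4 pathway (18% of clearance) is boosted to 4.7× activity: 0.18 × 4.7 = 0.846.
Non-CYP routes (41%) are unchanged.
CL_new/CL_old = 0.01 + 0.992 + 0.846 + 0.41 = 2.258.
Net AUC ratio = 1 / 2.258 = 0.443.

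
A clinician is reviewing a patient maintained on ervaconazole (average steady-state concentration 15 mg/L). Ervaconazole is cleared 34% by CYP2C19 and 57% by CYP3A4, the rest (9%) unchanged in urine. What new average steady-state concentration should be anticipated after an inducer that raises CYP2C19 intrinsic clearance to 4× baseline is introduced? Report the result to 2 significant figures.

7.4 mg/L

The CYP2C19 pathway (34% of clearance) increases to 4× activity: 0.34 × 4 = 1.36.
CYP3A4 (57%) and the residual 9% are unaffected.
New clearance relative to baseline: 1.36 + 0.57 + 0.09 = 2.02.
New average steady-state concentration = baseline ÷ relative clearance = 15 / 2.02 = 7.4 mg/L.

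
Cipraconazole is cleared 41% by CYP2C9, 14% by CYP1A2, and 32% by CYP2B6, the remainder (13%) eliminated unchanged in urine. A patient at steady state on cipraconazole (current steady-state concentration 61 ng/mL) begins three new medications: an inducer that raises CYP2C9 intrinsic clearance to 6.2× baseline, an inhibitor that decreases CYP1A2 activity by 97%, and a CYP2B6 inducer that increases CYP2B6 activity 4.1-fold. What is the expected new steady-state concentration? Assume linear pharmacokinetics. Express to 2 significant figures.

15 ng/mL

The CYP2C9 pathway (41% of clearance) rises to 6.2× activity: 0.41 × 6.2 = 2.542.
The CYP1A2 pathway (14% of clearance) falls to 0.03× activity: 0.14 × 0.03 = 0.0042.
The CYP2B6 pathway (32% of clearance) rises to 4.1× activity: 0.32 × 4.1 = 1.312.
The remaining 13% of clearance is unaffected.
Relative clearance = 2.542 + 0.0042 + 1.312 + 0.13 = 3.9882.
New steady-state concentration = 61 / 3.9882 = 15 ng/mL (concentration scales inversely with clearance).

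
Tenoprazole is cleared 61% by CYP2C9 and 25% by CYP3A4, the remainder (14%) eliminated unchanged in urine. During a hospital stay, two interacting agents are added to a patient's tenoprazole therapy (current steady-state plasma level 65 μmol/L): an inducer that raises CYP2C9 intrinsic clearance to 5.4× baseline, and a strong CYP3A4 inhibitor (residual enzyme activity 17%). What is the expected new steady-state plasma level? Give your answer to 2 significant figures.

CYP2C9: 0.61 × 5.4 = 3.294
CYP3A4: 0.25 × 0.17 = 0.0425
Other: 0.14 (unchanged)
Relative clearance = 3.294 + 0.0425 + 0.14 = 3.4765.
Dividing the baseline by the relative clearance: 65 / 3.4765 = 19 μmol/L.

19 μmol/L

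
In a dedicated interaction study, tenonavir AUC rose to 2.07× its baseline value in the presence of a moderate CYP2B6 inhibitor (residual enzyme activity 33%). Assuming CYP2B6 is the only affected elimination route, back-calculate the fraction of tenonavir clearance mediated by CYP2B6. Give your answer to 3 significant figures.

0.772

Write x for the fraction cleared via CYP2B6. The observed AUC change means clearance fell to 1/2.07 = 0.4831 of baseline.
Setting x·0.33 + (1 − x) = 0.4831 and solving: x = (0.4831 − 1)/(0.33 − 1) = 0.772.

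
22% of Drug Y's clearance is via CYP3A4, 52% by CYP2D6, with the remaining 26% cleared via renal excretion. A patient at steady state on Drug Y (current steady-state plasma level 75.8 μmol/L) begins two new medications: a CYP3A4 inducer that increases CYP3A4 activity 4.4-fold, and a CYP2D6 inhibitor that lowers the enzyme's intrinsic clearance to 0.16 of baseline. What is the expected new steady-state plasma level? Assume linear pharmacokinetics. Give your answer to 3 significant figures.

57.8 μmol/L

CYP3A4: 0.22 × 4.4 = 0.968
CYP2D6: 0.52 × 0.16 = 0.0832
Other: 0.26 (unchanged)
New clearance relative to baseline: 0.968 + 0.0832 + 0.26 = 1.3112.
New steady-state plasma level = 75.8 / 1.3112 = 57.8 μmol/L (concentration scales inversely with clearance).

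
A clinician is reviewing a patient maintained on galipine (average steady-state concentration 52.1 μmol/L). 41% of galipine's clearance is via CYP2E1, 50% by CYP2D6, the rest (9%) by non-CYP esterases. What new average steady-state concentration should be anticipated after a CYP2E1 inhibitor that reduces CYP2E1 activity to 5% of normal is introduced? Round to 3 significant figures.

85.3 μmol/L

CYP2E1: 0.41 × 0.05 = 0.0205
CYP2D6: 0.5 (unchanged)
Other: 0.09 (unchanged)
Relative clearance = 0.0205 + 0.5 + 0.09 = 0.6105.
Average steady-state concentration ∝ 1/CL, so new value = 52.1 / 0.6105 = 85.3 μmol/L.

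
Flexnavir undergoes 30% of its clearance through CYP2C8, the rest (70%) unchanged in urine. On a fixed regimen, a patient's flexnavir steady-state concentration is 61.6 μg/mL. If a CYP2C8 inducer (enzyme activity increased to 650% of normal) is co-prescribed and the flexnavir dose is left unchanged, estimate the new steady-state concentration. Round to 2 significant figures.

The CYP2C8 pathway (30% of clearance) increases to 6.5× activity: 0.3 × 6.5 = 1.95.
Non-CYP routes (70%) are unchanged.
New clearance relative to baseline: 1.95 + 0.7 = 2.65.
New steady-state concentration = baseline ÷ relative clearance = 61.6 / 2.65 = 23 μg/mL.

23 μg/mL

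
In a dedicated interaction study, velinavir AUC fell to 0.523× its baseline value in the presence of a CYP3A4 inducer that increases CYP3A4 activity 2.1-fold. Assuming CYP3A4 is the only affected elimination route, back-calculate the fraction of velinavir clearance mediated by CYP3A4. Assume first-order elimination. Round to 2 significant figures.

0.83

Let fm be the CYP3A4 fraction. New clearance relative to baseline = fm × 2.1 + (1 − fm).
AUC ratio = 1 / (new CL fraction), so new CL fraction = 1 / 0.523 = 1.912.
fm × 2.1 + 1 − fm = 1.912  ⇒  fm × (2.1 − 1) = 0.912  ⇒  fm = 0.83.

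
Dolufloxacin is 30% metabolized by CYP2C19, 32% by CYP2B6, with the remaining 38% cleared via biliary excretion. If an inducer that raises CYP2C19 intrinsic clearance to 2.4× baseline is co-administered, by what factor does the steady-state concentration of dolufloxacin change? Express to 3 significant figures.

0.704

The CYP2C19 pathway (30% of clearance) increases to 2.4× activity: 0.3 × 2.4 = 0.72.
CYP2B6 (32%) and the residual 38% are unaffected.
CL_new/CL_old = 0.72 + 0.32 + 0.38 = 1.42.
Steady-state concentration ratio = CL_old/CL_new = 1 / 1.42 = 0.704.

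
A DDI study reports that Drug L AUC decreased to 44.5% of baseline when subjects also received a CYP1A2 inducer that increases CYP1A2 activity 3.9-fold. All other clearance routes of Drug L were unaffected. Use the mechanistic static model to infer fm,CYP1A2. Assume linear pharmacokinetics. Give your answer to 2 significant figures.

0.43

Call the CYP1A2 fraction fm. After the interaction, CL_new/CL_old = fm × 3.9 + (1 − fm).
AUC ratio = 1 / (new CL fraction), so new CL fraction = 1 / 0.445 = 2.247.
fm × 3.9 + 1 − fm = 2.247  ⇒  fm × (3.9 − 1) = 1.247  ⇒  fm = 0.43.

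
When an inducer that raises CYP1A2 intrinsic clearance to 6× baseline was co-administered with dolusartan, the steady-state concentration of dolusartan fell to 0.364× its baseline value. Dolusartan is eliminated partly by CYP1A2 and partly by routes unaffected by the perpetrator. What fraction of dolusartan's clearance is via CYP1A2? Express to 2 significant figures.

0.35

Let x = fm,CYP1A2. Because steady-state concentration ∝ 1/CL, relative clearance rose to 1/0.364 = 2.747.
Setting x·6 + (1 − x) = 2.747 and solving: x = (2.747 − 1)/(6 − 1) = 0.35.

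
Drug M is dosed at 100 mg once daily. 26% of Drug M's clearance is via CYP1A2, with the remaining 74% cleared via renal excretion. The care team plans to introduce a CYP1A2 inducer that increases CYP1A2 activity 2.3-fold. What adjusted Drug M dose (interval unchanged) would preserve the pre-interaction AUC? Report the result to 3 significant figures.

CYP1A2: 0.26 × 2.3 = 0.598
Other: 0.74 (unchanged)
New clearance relative to baseline: 0.598 + 0.74 = 1.338.
Exposure is unchanged when dose changes in proportion to clearance. New dose = 100 mg × 1.338 = 134 mg.

134 mg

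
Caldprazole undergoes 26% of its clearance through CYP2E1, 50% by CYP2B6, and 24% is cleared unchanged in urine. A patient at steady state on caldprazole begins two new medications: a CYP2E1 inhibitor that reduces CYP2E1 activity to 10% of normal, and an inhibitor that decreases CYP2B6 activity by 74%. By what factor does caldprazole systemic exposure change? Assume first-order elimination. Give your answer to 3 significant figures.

2.53

The CYP2E1 pathway (26% of clearance) is reduced to 0.1× activity: 0.26 × 0.1 = 0.026.
The CYP2B6 pathway (50% of clearance) falls to 0.26× activity: 0.5 × 0.26 = 0.13.
The remaining 24% of clearance is unaffected.
CL_new/CL_old = 0.026 + 0.13 + 0.24 = 0.396.
Net systemic exposure ratio = 1 / 0.396 = 2.53.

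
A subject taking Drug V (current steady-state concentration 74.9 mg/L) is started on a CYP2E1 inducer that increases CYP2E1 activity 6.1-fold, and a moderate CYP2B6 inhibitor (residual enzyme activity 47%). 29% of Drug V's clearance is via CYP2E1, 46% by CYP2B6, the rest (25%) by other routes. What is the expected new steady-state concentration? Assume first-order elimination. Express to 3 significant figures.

The CYP2E1 pathway (29% of clearance) is boosted to 6.1× activity: 0.29 × 6.1 = 1.769.
The CYP2B6 pathway (46% of clearance) drops to 0.47× activity: 0.46 × 0.47 = 0.2162.
Non-CYP routes (25%) are unchanged.
CL_new/CL_old = 1.769 + 0.2162 + 0.25 = 2.2352.
New steady-state concentration = 74.9 / 2.2352 = 33.5 mg/L (concentration scales inversely with clearance).

33.5 mg/L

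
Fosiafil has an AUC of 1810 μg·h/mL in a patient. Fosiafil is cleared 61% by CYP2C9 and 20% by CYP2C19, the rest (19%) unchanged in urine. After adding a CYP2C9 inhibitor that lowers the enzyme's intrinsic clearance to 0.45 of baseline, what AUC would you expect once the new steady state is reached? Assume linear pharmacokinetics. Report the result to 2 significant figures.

The CYP2C9 pathway (61% of clearance) drops to 0.45× activity: 0.61 × 0.45 = 0.2745.
CYP2C19 (20%) and the residual 19% are unaffected.
Relative clearance = 0.2745 + 0.2 + 0.19 = 0.6645.
New AUC = baseline ÷ relative clearance = 1810 / 0.6645 = 2.7 × 10³ μg·h/mL.

2.7 × 10³ μg·h/mL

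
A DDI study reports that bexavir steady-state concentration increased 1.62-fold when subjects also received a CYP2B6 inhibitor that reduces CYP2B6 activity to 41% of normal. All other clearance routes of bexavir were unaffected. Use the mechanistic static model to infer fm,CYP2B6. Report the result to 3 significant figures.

0.649

Write x for the fraction cleared via CYP2B6. The observed steady-state concentration change means clearance fell to 1/1.62 = 0.6173 of baseline.
Only the CYP2B6 route changed, so 0.6173 = x·0.41 + (1 − x), giving x = 0.649.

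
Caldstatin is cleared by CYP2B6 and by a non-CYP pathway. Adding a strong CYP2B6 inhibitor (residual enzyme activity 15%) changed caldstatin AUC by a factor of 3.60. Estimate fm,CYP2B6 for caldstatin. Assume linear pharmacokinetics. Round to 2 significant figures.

Write x for the fraction cleared via CYP2B6. The observed AUC change means clearance fell to 1/3.60 = 0.2778 of baseline.
Setting x·0.15 + (1 − x) = 0.2778 and solving: x = (0.2778 − 1)/(0.15 − 1) = 0.85.

0.85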